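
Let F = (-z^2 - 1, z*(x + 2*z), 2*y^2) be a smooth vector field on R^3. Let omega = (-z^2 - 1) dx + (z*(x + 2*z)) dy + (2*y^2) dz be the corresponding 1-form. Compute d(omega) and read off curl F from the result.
d(omega) = (-x + 4*y - 4*z) dy ∧ dz + (-2*z) dz ∧ dx + (z) dx ∧ dy; curl F = (-x + 4*y - 4*z, -2*z, z)

d omega = sum_{i<j} (∂f_j/∂x_i - ∂f_i/∂x_j) dx_i ∧ dx_j. Under the identification (dy ∧ dz, dz ∧ dx, dx ∧ dy) ↔ (e_x, e_y, e_z), the coefficients are exactly the components of curl F. Compute:
  ∂R/∂y - ∂Q/∂z = (4*y) - (x + 4*z) = -x + 4*y - 4*z
  ∂P/∂z - ∂R/∂x = (-2*z) - (0) = -2*z
  ∂Q/∂x - ∂P/∂y = (z) - (0) = z.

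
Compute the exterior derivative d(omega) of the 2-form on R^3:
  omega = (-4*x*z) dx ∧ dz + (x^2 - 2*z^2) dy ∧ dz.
d(omega) = (2*x) dx ∧ dy ∧ dz

For a 2-form omega = sum_{i<j} g_{ij} dx_i ∧ dx_j, the exterior derivative is
  d(omega) = sum_{i<j} d(g_{ij}) ∧ dx_i ∧ dx_j = sum_{i<j, k} (∂g_{ij}/∂x_k) dx_k ∧ dx_i ∧ dx_j.
Expand each term, using dx_k ∧ dx_i ∧ dx_j = sgn(permutation) dx_{(a)} ∧ dx_{(b)} ∧ dx_{(c)} with (a < b < c) sorted:
  d(x^2 - 2*z^2) includes (∂/∂x)(x^2 - 2*z^2) dx = (2*x) dx, which multiplied by dy ∧ dz gives (2*x) dx ∧ dy ∧ dz
Collecting like 3-forms: d(omega) = (2*x) dx ∧ dy ∧ dz.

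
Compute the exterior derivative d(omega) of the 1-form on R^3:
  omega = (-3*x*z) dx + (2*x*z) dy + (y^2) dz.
d(omega) = (2*z) dx ∧ dy + (3*x) dx ∧ dz + (-2*x + 2*y) dy ∧ dz

For a 1-form omega = sum_i f_i dx_i, the exterior derivative is
  d(omega) = sum_{i < j} (∂f_j/∂x_i - ∂f_i/∂x_j) dx_i ∧ dx_j.
  coefficient of dx ∧ dy: ∂f_2/∂x - ∂f_1/∂y = ∂(2*x*z)/∂x - ∂(-3*x*z)/∂y = 2*z
  coefficient of dx ∧ dz: ∂f_3/∂x - ∂f_1/∂z = ∂(y^2)/∂x - ∂(-3*x*z)/∂z = 3*x
  coefficient of dy ∧ dz: ∂f_3/∂y - ∂f_2/∂z = ∂(y^2)/∂y - ∂(2*x*z)/∂z = -2*x + 2*y
Assembling: d(omega) = (2*z) dx ∧ dy + (3*x) dx ∧ dz + (-2*x + 2*y) dy ∧ dz.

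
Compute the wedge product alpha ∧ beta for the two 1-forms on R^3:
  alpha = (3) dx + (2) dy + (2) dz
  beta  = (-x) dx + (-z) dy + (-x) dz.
alpha ∧ beta = (2*x - 3*z) dx ∧ dy + (-x) dx ∧ dz + (-2*x + 2*z) dy ∧ dz

Distribute the wedge, using dx_i ∧ dx_j = -dx_j ∧ dx_i and dx_i ∧ dx_i = 0. For each pair (i, j) with i < j, the coefficient of dx_i ∧ dx_j in alpha ∧ beta is (alpha_i * beta_j - alpha_j * beta_i). Collecting: alpha ∧ beta = (2*x - 3*z) dx ∧ dy + (-x) dx ∧ dz + (-2*x + 2*z) dy ∧ dz.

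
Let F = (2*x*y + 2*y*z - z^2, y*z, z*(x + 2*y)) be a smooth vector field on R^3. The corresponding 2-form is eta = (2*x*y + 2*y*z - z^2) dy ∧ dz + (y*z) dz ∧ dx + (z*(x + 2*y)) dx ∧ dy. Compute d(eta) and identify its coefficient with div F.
d(eta) = (x + 4*y + z) dx ∧ dy ∧ dz; div F = x + 4*y + z

For a 2-form in R^3 of the form above, applying d gives a 3-form with coefficient ∂P/∂x + ∂Q/∂y + ∂R/∂z:
  ∂P/∂x = 2*y
  ∂Q/∂y = z
  ∂R/∂z = x + 2*y
Sum = x + 4*y + z, which is exactly div F.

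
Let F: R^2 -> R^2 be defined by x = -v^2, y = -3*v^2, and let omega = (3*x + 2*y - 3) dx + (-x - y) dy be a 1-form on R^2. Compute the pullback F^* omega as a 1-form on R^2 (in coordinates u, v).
F^* omega = (6*v*(1 - v^2)) dv

Using F^*(f dg) = (f ∘ F) d(g ∘ F), substitute each coordinate x_i by F_i(u, v) in f_i, and replace dx_i by d F_i = (∂F_i/∂u) du + (∂F_i/∂v) dv.
  For the x component: f_1(F) = -9*v^2 - 3; d F_1 = (0) du + (-2*v) dv
  For the y component: f_2(F) = 4*v^2; d F_2 = (0) du + (-6*v) dv
Combining and collecting du, dv coefficients:
  coeff of du: 0
  coeff of dv: 6*v*(1 - v^2)
F^* omega = (6*v*(1 - v^2)) dv.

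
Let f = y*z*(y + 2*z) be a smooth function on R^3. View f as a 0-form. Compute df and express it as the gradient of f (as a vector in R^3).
df = (0) dx + (2*z*(y + z)) dy + (y*(y + 4*z)) dz; grad f = (0, 2*z*(y + z), y*(y + 4*z))

For a 0-form f, d f = (∂f/∂x) dx + (∂f/∂y) dy + (∂f/∂z) dz. The components of the vector representation are exactly the entries of grad f in Cartesian coordinates:
  ∂f/∂x = 0
  ∂f/∂y = 2*z*(y + z)
  ∂f/∂z = y*(y + 4*z).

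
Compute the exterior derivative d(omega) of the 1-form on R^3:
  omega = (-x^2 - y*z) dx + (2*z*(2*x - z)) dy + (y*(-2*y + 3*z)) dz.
d(omega) = (5*z) dx ∧ dy + (y) dx ∧ dz + (-4*x - 4*y + 7*z) dy ∧ dz

For a 1-form omega = sum_i f_i dx_i, the exterior derivative is
  d(omega) = sum_{i < j} (∂f_j/∂x_i - ∂f_i/∂x_j) dx_i ∧ dx_j.
  coefficient of dx ∧ dy: ∂f_2/∂x - ∂f_1/∂y = ∂(2*z*(2*x - z))/∂x - ∂(-x^2 - y*z)/∂y = 5*z
  coefficient of dx ∧ dz: ∂f_3/∂x - ∂f_1/∂z = ∂(y*(-2*y + 3*z))/∂x - ∂(-x^2 - y*z)/∂z = y
  coefficient of dy ∧ dz: ∂f_3/∂y - ∂f_2/∂z = ∂(y*(-2*y + 3*z))/∂y - ∂(2*z*(2*x - z))/∂z = -4*x - 4*y + 7*z
Assembling: d(omega) = (5*z) dx ∧ dy + (y) dx ∧ dz + (-4*x - 4*y + 7*z) dy ∧ dz.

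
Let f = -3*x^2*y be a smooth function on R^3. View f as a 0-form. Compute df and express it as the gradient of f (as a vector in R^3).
df = (-6*x*y) dx + (-3*x^2) dy + (0) dz; grad f = (-6*x*y, -3*x^2, 0)

For a 0-form f, d f = (∂f/∂x) dx + (∂f/∂y) dy + (∂f/∂z) dz. The components of the vector representation are exactly the entries of grad f in Cartesian coordinates:
  ∂f/∂x = -6*x*y
  ∂f/∂y = -3*x^2
  ∂f/∂z = 0.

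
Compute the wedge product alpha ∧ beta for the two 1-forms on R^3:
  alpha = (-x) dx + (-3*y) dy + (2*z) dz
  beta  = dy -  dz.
alpha ∧ beta = (-x) dx ∧ dy + (x) dx ∧ dz + (3*y - 2*z) dy ∧ dz

Distribute the wedge, using dx_i ∧ dx_j = -dx_j ∧ dx_i and dx_i ∧ dx_i = 0. For each pair (i, j) with i < j, the coefficient of dx_i ∧ dx_j in alpha ∧ beta is (alpha_i * beta_j - alpha_j * beta_i). Collecting: alpha ∧ beta = (-x) dx ∧ dy + (x) dx ∧ dz + (3*y - 2*z) dy ∧ dz.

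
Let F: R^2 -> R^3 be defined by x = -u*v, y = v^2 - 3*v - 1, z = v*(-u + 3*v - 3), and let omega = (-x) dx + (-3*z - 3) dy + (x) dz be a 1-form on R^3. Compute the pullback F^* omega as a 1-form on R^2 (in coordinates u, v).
F^* omega = (-6*u*v - 18*v^3 + 45*v^2 - 33*v + 9) dv

Using F^*(f dg) = (f ∘ F) d(g ∘ F), substitute each coordinate x_i by F_i(u, v) in f_i, and replace dx_i by d F_i = (∂F_i/∂u) du + (∂F_i/∂v) dv.
  For the x component: f_1(F) = u*v; d F_1 = (-v) du + (-u) dv
  For the y component: f_2(F) = 3*u*v - 9*v^2 + 9*v - 3; d F_2 = (0) du + (2*v - 3) dv
  For the z component: f_3(F) = -u*v; d F_3 = (-v) du + (-u + 6*v - 3) dv
Combining and collecting du, dv coefficients:
  coeff of du: 0
  coeff of dv: -6*u*v - 18*v^3 + 45*v^2 - 33*v + 9
F^* omega = (-6*u*v - 18*v^3 + 45*v^2 - 33*v + 9) dv.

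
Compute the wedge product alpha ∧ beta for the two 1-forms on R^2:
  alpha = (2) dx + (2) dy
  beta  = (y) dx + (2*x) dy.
alpha ∧ beta = (4*x - 2*y) dx ∧ dy

Distribute the wedge, using dx_i ∧ dx_j = -dx_j ∧ dx_i and dx_i ∧ dx_i = 0. For each pair (i, j) with i < j, the coefficient of dx_i ∧ dx_j in alpha ∧ beta is (alpha_i * beta_j - alpha_j * beta_i). Collecting: alpha ∧ beta = (4*x - 2*y) dx ∧ dy.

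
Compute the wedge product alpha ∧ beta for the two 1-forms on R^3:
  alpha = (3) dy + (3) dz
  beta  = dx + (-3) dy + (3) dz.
alpha ∧ beta = (-3) dx ∧ dy + (18) dy ∧ dz + (-3) dx ∧ dz

Distribute the wedge, using dx_i ∧ dx_j = -dx_j ∧ dx_i and dx_i ∧ dx_i = 0. For each pair (i, j) with i < j, the coefficient of dx_i ∧ dx_j in alpha ∧ beta is (alpha_i * beta_j - alpha_j * beta_i). Collecting: alpha ∧ beta = (-3) dx ∧ dy + (18) dy ∧ dz + (-3) dx ∧ dz.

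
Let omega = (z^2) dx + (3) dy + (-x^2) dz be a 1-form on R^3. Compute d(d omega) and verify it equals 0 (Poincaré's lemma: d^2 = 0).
d(d omega) = 0

Step 1: d omega = sum_{i<j} (∂f_j/∂x_i - ∂f_i/∂x_j) dx_i ∧ dx_j:
  coeff of dx ∧ dy: 0
  coeff of dx ∧ dz: -2*x - 2*z
  coeff of dy ∧ dz: 0
Step 2: Apply d again to each 2-form coefficient. The only possible 3-form in R^3 is dx ∧ dy ∧ dz, with coefficient
  ∂(coeff of dy∧dz)/∂x - ∂(coeff of dx∧dz)/∂y + ∂(coeff of dx∧dy)/∂z
  = ∂/∂x (0) - ∂/∂y (-2*x - 2*z) + ∂/∂z (0).
Each of these terms simplifies to sums of mixed partials that cancel in pairs. The result is 0 (by equality of mixed partials for smooth functions — Schwarz / Clairaut).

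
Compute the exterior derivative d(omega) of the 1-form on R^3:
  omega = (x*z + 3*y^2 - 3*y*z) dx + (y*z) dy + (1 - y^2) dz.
d(omega) = (-6*y + 3*z) dx ∧ dy + (-x + 3*y) dx ∧ dz + (-3*y) dy ∧ dz

For a 1-form omega = sum_i f_i dx_i, the exterior derivative is
  d(omega) = sum_{i < j} (∂f_j/∂x_i - ∂f_i/∂x_j) dx_i ∧ dx_j.
  coefficient of dx ∧ dy: ∂f_2/∂x - ∂f_1/∂y = ∂(y*z)/∂x - ∂(x*z + 3*y^2 - 3*y*z)/∂y = -6*y + 3*z
  coefficient of dx ∧ dz: ∂f_3/∂x - ∂f_1/∂z = ∂(1 - y^2)/∂x - ∂(x*z + 3*y^2 - 3*y*z)/∂z = -x + 3*y
  coefficient of dy ∧ dz: ∂f_3/∂y - ∂f_2/∂z = ∂(1 - y^2)/∂y - ∂(y*z)/∂z = -3*y
Assembling: d(omega) = (-6*y + 3*z) dx ∧ dy + (-x + 3*y) dx ∧ dz + (-3*y) dy ∧ dz.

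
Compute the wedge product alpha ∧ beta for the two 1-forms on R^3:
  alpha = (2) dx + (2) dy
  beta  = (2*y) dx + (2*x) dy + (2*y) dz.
alpha ∧ beta = (4*x - 4*y) dx ∧ dy + (4*y) dx ∧ dz + (4*y) dy ∧ dz

Distribute the wedge, using dx_i ∧ dx_j = -dx_j ∧ dx_i and dx_i ∧ dx_i = 0. For each pair (i, j) with i < j, the coefficient of dx_i ∧ dx_j in alpha ∧ beta is (alpha_i * beta_j - alpha_j * beta_i). Collecting: alpha ∧ beta = (4*x - 4*y) dx ∧ dy + (4*y) dx ∧ dz + (4*y) dy ∧ dz.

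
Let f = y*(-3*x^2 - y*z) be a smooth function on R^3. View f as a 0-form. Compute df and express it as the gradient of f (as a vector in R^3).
df = (-6*x*y) dx + (-3*x^2 - 2*y*z) dy + (-y^2) dz; grad f = (-6*x*y, -3*x^2 - 2*y*z, -y^2)

For a 0-form f, d f = (∂f/∂x) dx + (∂f/∂y) dy + (∂f/∂z) dz. The components of the vector representation are exactly the entries of grad f in Cartesian coordinates:
  ∂f/∂x = -6*x*y
  ∂f/∂y = -3*x^2 - 2*y*z
  ∂f/∂z = -y^2.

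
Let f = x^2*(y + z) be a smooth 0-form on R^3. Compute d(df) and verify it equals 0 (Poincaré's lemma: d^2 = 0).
d(df) = 0

Step 1: df = sum_i (∂f/∂x_i) dx_i = (2*x*(y + z)) dx + (x^2) dy + (x^2) dz.
Step 2: Apply d again. Using the 1-form formula, the coefficient of dx ∧ dy in d(df) is ∂^2 f/∂x ∂y - ∂^2 f/∂y ∂x = (2*x) - (2*x) = 0 (equality of mixed partials for smooth f).
Similarly for dx ∧ dz and dy ∧ dz — all coefficients vanish. So d(df) = 0.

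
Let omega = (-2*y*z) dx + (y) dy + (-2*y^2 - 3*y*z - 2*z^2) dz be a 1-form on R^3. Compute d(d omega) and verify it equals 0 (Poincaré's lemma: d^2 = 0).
d(d omega) = 0

Step 1: d omega = sum_{i<j} (∂f_j/∂x_i - ∂f_i/∂x_j) dx_i ∧ dx_j:
  coeff of dx ∧ dy: 2*z
  coeff of dx ∧ dz: 2*y
  coeff of dy ∧ dz: -4*y - 3*z
Step 2: Apply d again to each 2-form coefficient. The only possible 3-form in R^3 is dx ∧ dy ∧ dz, with coefficient
  ∂(coeff of dy∧dz)/∂x - ∂(coeff of dx∧dz)/∂y + ∂(coeff of dx∧dy)/∂z
  = ∂/∂x (-4*y - 3*z) - ∂/∂y (2*y) + ∂/∂z (2*z).
Each of these terms simplifies to sums of mixed partials that cancel in pairs. The result is 0 (by equality of mixed partials for smooth functions — Schwarz / Clairaut).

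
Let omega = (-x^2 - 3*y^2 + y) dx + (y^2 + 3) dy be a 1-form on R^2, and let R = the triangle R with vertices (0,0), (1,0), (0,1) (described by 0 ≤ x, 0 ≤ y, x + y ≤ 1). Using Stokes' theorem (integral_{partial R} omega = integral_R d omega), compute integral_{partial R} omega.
integral_(partial R) omega = 1/2

Stokes: integral_partial_R omega = integral_R d omega with d omega = (∂Q/∂x - ∂P/∂y) dx ∧ dy.
  ∂Q/∂x = 0
  ∂P/∂y = 1 - 6*y
  integrand = ∂Q/∂x - ∂P/∂y = 6*y - 1.
Integrating over R: integral_0^1 integral_0^{1-x} (6*y - 1) dy dx = 1/2.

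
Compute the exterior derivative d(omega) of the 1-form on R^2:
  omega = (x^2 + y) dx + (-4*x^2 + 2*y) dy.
d(omega) = (-8*x - 1) dx ∧ dy

For a 1-form omega = sum_i f_i dx_i, the exterior derivative is
  d(omega) = sum_{i < j} (∂f_j/∂x_i - ∂f_i/∂x_j) dx_i ∧ dx_j.
  coefficient of dx ∧ dy: ∂f_2/∂x - ∂f_1/∂y = ∂(-4*x^2 + 2*y)/∂x - ∂(x^2 + y)/∂y = -8*x - 1
Assembling: d(omega) = (-8*x - 1) dx ∧ dy.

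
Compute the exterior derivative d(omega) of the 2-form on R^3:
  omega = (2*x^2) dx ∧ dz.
d(omega) = 0

For a 2-form omega = sum_{i<j} g_{ij} dx_i ∧ dx_j, the exterior derivative is
  d(omega) = sum_{i<j} d(g_{ij}) ∧ dx_i ∧ dx_j = sum_{i<j, k} (∂g_{ij}/∂x_k) dx_k ∧ dx_i ∧ dx_j.
Expand each term, using dx_k ∧ dx_i ∧ dx_j = sgn(permutation) dx_{(a)} ∧ dx_{(b)} ∧ dx_{(c)} with (a < b < c) sorted:

Collecting like 3-forms: d(omega) = 0.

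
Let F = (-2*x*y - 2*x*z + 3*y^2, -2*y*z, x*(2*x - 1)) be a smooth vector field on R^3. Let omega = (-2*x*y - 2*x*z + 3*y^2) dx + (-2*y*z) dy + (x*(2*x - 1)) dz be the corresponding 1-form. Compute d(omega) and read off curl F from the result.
d(omega) = (2*y) dy ∧ dz + (1 - 6*x) dz ∧ dx + (2*x - 6*y) dx ∧ dy; curl F = (2*y, 1 - 6*x, 2*x - 6*y)

d omega = sum_{i<j} (∂f_j/∂x_i - ∂f_i/∂x_j) dx_i ∧ dx_j. Under the identification (dy ∧ dz, dz ∧ dx, dx ∧ dy) ↔ (e_x, e_y, e_z), the coefficients are exactly the components of curl F. Compute:
  ∂R/∂y - ∂Q/∂z = (0) - (-2*y) = 2*y
  ∂P/∂z - ∂R/∂x = (-2*x) - (4*x - 1) = 1 - 6*x
  ∂Q/∂x - ∂P/∂y = (0) - (-2*x + 6*y) = 2*x - 6*y.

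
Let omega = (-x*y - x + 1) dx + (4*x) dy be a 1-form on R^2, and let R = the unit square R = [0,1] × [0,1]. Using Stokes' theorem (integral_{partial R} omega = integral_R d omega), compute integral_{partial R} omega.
integral_(partial R) omega = 9/2

Stokes: integral_partial_R omega = integral_R d omega with d omega = (∂Q/∂x - ∂P/∂y) dx ∧ dy.
  ∂Q/∂x = 4
  ∂P/∂y = -x
  integrand = ∂Q/∂x - ∂P/∂y = x + 4.
Integrating over R: integral_0^1 integral_0^1 (x + 4) dx dy = 9/2.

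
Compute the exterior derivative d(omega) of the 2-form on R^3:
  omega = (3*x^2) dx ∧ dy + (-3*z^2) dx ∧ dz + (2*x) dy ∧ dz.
d(omega) = (2) dx ∧ dy ∧ dz

For a 2-form omega = sum_{i<j} g_{ij} dx_i ∧ dx_j, the exterior derivative is
  d(omega) = sum_{i<j} d(g_{ij}) ∧ dx_i ∧ dx_j = sum_{i<j, k} (∂g_{ij}/∂x_k) dx_k ∧ dx_i ∧ dx_j.
Expand each term, using dx_k ∧ dx_i ∧ dx_j = sgn(permutation) dx_{(a)} ∧ dx_{(b)} ∧ dx_{(c)} with (a < b < c) sorted:
  d(2*x) includes (∂/∂x)(2*x) dx = (2) dx, which multiplied by dy ∧ dz gives (2) dx ∧ dy ∧ dz
Collecting like 3-forms: d(omega) = (2) dx ∧ dy ∧ dz.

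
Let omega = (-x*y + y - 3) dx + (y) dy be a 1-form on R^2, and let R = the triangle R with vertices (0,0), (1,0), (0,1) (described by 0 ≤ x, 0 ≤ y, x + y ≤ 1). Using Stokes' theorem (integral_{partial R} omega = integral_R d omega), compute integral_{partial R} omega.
integral_(partial R) omega = -1/3

Stokes: integral_partial_R omega = integral_R d omega with d omega = (∂Q/∂x - ∂P/∂y) dx ∧ dy.
  ∂Q/∂x = 0
  ∂P/∂y = 1 - x
  integrand = ∂Q/∂x - ∂P/∂y = x - 1.
Integrating over R: integral_0^1 integral_0^{1-x} (x - 1) dy dx = -1/3.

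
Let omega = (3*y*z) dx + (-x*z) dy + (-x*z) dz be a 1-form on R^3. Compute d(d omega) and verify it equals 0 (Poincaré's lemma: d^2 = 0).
d(d omega) = 0

Step 1: d omega = sum_{i<j} (∂f_j/∂x_i - ∂f_i/∂x_j) dx_i ∧ dx_j:
  coeff of dx ∧ dy: -4*z
  coeff of dx ∧ dz: -3*y - z
  coeff of dy ∧ dz: x
Step 2: Apply d again to each 2-form coefficient. The only possible 3-form in R^3 is dx ∧ dy ∧ dz, with coefficient
  ∂(coeff of dy∧dz)/∂x - ∂(coeff of dx∧dz)/∂y + ∂(coeff of dx∧dy)/∂z
  = ∂/∂x (x) - ∂/∂y (-3*y - z) + ∂/∂z (-4*z).
Each of these terms simplifies to sums of mixed partials that cancel in pairs. The result is 0 (by equality of mixed partials for smooth functions — Schwarz / Clairaut).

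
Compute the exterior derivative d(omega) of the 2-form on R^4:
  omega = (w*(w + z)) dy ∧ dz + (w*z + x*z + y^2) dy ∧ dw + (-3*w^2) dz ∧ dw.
d(omega) = (w - x + z) dy ∧ dz ∧ dw + (z) dx ∧ dy ∧ dw

For a 2-form omega = sum_{i<j} g_{ij} dx_i ∧ dx_j, the exterior derivative is
  d(omega) = sum_{i<j} d(g_{ij}) ∧ dx_i ∧ dx_j = sum_{i<j, k} (∂g_{ij}/∂x_k) dx_k ∧ dx_i ∧ dx_j.
Expand each term, using dx_k ∧ dx_i ∧ dx_j = sgn(permutation) dx_{(a)} ∧ dx_{(b)} ∧ dx_{(c)} with (a < b < c) sorted:
  d(w*(w + z)) includes (∂/∂w)(w*(w + z)) dw = (2*w + z) dw, which multiplied by dy ∧ dz gives (2*w + z) dy ∧ dz ∧ dw
  d(w*z + x*z + y^2) includes (∂/∂x)(w*z + x*z + y^2) dx = (z) dx, which multiplied by dy ∧ dw gives (z) dx ∧ dy ∧ dw
  d(w*z + x*z + y^2) includes (∂/∂z)(w*z + x*z + y^2) dz = (w + x) dz, which multiplied by dy ∧ dw gives (-w - x) dy ∧ dz ∧ dw
Collecting like 3-forms: d(omega) = (w - x + z) dy ∧ dz ∧ dw + (z) dx ∧ dy ∧ dw.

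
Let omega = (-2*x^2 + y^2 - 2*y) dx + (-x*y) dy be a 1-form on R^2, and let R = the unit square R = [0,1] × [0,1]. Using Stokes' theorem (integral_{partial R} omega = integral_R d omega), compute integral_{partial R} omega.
integral_(partial R) omega = 1/2

Stokes: integral_partial_R omega = integral_R d omega with d omega = (∂Q/∂x - ∂P/∂y) dx ∧ dy.
  ∂Q/∂x = -y
  ∂P/∂y = 2*y - 2
  integrand = ∂Q/∂x - ∂P/∂y = 2 - 3*y.
Integrating over R: integral_0^1 integral_0^1 (2 - 3*y) dx dy = 1/2.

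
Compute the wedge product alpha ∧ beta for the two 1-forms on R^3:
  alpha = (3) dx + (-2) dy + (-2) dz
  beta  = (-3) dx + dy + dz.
alpha ∧ beta = (-3) dx ∧ dy + (-3) dx ∧ dz

Distribute the wedge, using dx_i ∧ dx_j = -dx_j ∧ dx_i and dx_i ∧ dx_i = 0. For each pair (i, j) with i < j, the coefficient of dx_i ∧ dx_j in alpha ∧ beta is (alpha_i * beta_j - alpha_j * beta_i). Collecting: alpha ∧ beta = (-3) dx ∧ dy + (-3) dx ∧ dz.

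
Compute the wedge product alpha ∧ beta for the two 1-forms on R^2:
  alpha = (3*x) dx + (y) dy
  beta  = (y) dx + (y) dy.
alpha ∧ beta = (y*(3*x - y)) dx ∧ dy

Distribute the wedge, using dx_i ∧ dx_j = -dx_j ∧ dx_i and dx_i ∧ dx_i = 0. For each pair (i, j) with i < j, the coefficient of dx_i ∧ dx_j in alpha ∧ beta is (alpha_i * beta_j - alpha_j * beta_i). Collecting: alpha ∧ beta = (y*(3*x - y)) dx ∧ dy.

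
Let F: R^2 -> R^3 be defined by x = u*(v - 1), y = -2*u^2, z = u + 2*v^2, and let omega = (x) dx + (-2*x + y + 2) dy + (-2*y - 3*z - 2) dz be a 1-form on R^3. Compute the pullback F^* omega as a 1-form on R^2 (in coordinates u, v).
F^* omega = (8*u^3 + 8*u^2*v - 4*u^2 + u*v^2 - 2*u*v - 10*u - 6*v^2 - 2) du + (17*u^2*v - u^2 - 12*u*v - 24*v^3 - 8*v) dv

Using F^*(f dg) = (f ∘ F) d(g ∘ F), substitute each coordinate x_i by F_i(u, v) in f_i, and replace dx_i by d F_i = (∂F_i/∂u) du + (∂F_i/∂v) dv.
  For the x component: f_1(F) = u*(v - 1); d F_1 = (v - 1) du + (u) dv
  For the y component: f_2(F) = -2*u^2 - 2*u*v + 2*u + 2; d F_2 = (-4*u) du + (0) dv
  For the z component: f_3(F) = 4*u^2 - 3*u - 6*v^2 - 2; d F_3 = (1) du + (4*v) dv
Combining and collecting du, dv coefficients:
  coeff of du: 8*u^3 + 8*u^2*v - 4*u^2 + u*v^2 - 2*u*v - 10*u - 6*v^2 - 2
  coeff of dv: 17*u^2*v - u^2 - 12*u*v - 24*v^3 - 8*v
F^* omega = (8*u^3 + 8*u^2*v - 4*u^2 + u*v^2 - 2*u*v - 10*u - 6*v^2 - 2) du + (17*u^2*v - u^2 - 12*u*v - 24*v^3 - 8*v) dv.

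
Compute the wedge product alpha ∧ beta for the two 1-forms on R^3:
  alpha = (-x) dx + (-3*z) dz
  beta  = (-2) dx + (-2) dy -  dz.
alpha ∧ beta = (2*x) dx ∧ dy + (x - 6*z) dx ∧ dz + (-6*z) dy ∧ dz

Distribute the wedge, using dx_i ∧ dx_j = -dx_j ∧ dx_i and dx_i ∧ dx_i = 0. For each pair (i, j) with i < j, the coefficient of dx_i ∧ dx_j in alpha ∧ beta is (alpha_i * beta_j - alpha_j * beta_i). Collecting: alpha ∧ beta = (2*x) dx ∧ dy + (x - 6*z) dx ∧ dz + (-6*z) dy ∧ dz.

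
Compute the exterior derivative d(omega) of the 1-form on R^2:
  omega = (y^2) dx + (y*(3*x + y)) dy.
d(omega) = (y) dx ∧ dy

For a 1-form omega = sum_i f_i dx_i, the exterior derivative is
  d(omega) = sum_{i < j} (∂f_j/∂x_i - ∂f_i/∂x_j) dx_i ∧ dx_j.
  coefficient of dx ∧ dy: ∂f_2/∂x - ∂f_1/∂y = ∂(y*(3*x + y))/∂x - ∂(y^2)/∂y = y
Assembling: d(omega) = (y) dx ∧ dy.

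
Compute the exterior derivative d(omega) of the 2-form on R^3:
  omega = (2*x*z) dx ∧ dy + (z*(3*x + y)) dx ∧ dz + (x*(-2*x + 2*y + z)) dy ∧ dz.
d(omega) = (-2*x + 2*y) dx ∧ dy ∧ dz

For a 2-form omega = sum_{i<j} g_{ij} dx_i ∧ dx_j, the exterior derivative is
  d(omega) = sum_{i<j} d(g_{ij}) ∧ dx_i ∧ dx_j = sum_{i<j, k} (∂g_{ij}/∂x_k) dx_k ∧ dx_i ∧ dx_j.
Expand each term, using dx_k ∧ dx_i ∧ dx_j = sgn(permutation) dx_{(a)} ∧ dx_{(b)} ∧ dx_{(c)} with (a < b < c) sorted:
  d(2*x*z) includes (∂/∂z)(2*x*z) dz = (2*x) dz, which multiplied by dx ∧ dy gives (2*x) dx ∧ dy ∧ dz
  d(z*(3*x + y)) includes (∂/∂y)(z*(3*x + y)) dy = (z) dy, which multiplied by dx ∧ dz gives (-z) dx ∧ dy ∧ dz
  d(x*(-2*x + 2*y + z)) includes (∂/∂x)(x*(-2*x + 2*y + z)) dx = (-4*x + 2*y + z) dx, which multiplied by dy ∧ dz gives (-4*x + 2*y + z) dx ∧ dy ∧ dz
Collecting like 3-forms: d(omega) = (-2*x + 2*y) dx ∧ dy ∧ dz.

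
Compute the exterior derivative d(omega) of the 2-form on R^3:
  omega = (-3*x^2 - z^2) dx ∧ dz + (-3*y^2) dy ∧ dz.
d(omega) = 0

For a 2-form omega = sum_{i<j} g_{ij} dx_i ∧ dx_j, the exterior derivative is
  d(omega) = sum_{i<j} d(g_{ij}) ∧ dx_i ∧ dx_j = sum_{i<j, k} (∂g_{ij}/∂x_k) dx_k ∧ dx_i ∧ dx_j.
Expand each term, using dx_k ∧ dx_i ∧ dx_j = sgn(permutation) dx_{(a)} ∧ dx_{(b)} ∧ dx_{(c)} with (a < b < c) sorted:

Collecting like 3-forms: d(omega) = 0.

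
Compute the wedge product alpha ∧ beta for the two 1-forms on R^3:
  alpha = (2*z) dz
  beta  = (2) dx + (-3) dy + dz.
alpha ∧ beta = (-4*z) dx ∧ dz + (6*z) dy ∧ dz

Distribute the wedge, using dx_i ∧ dx_j = -dx_j ∧ dx_i and dx_i ∧ dx_i = 0. For each pair (i, j) with i < j, the coefficient of dx_i ∧ dx_j in alpha ∧ beta is (alpha_i * beta_j - alpha_j * beta_i). Collecting: alpha ∧ beta = (-4*z) dx ∧ dz + (6*z) dy ∧ dz.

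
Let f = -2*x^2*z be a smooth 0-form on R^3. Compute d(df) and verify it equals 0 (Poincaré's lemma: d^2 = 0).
d(df) = 0

Step 1: df = sum_i (∂f/∂x_i) dx_i = (-4*x*z) dx + (0) dy + (-2*x^2) dz.
Step 2: Apply d again. Using the 1-form formula, the coefficient of dx ∧ dy in d(df) is ∂^2 f/∂x ∂y - ∂^2 f/∂y ∂x = (0) - (0) = 0 (equality of mixed partials for smooth f).
Similarly for dx ∧ dz and dy ∧ dz — all coefficients vanish. So d(df) = 0.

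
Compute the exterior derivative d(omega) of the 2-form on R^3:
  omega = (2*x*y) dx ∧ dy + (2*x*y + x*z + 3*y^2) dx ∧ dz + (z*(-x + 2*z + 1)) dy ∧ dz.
d(omega) = (-2*x - 6*y - z) dx ∧ dy ∧ dz

For a 2-form omega = sum_{i<j} g_{ij} dx_i ∧ dx_j, the exterior derivative is
  d(omega) = sum_{i<j} d(g_{ij}) ∧ dx_i ∧ dx_j = sum_{i<j, k} (∂g_{ij}/∂x_k) dx_k ∧ dx_i ∧ dx_j.
Expand each term, using dx_k ∧ dx_i ∧ dx_j = sgn(permutation) dx_{(a)} ∧ dx_{(b)} ∧ dx_{(c)} with (a < b < c) sorted:
  d(2*x*y + x*z + 3*y^2) includes (∂/∂y)(2*x*y + x*z + 3*y^2) dy = (2*x + 6*y) dy, which multiplied by dx ∧ dz gives (-2*x - 6*y) dx ∧ dy ∧ dz
  d(z*(-x + 2*z + 1)) includes (∂/∂x)(z*(-x + 2*z + 1)) dx = (-z) dx, which multiplied by dy ∧ dz gives (-z) dx ∧ dy ∧ dz
Collecting like 3-forms: d(omega) = (-2*x - 6*y - z) dx ∧ dy ∧ dz.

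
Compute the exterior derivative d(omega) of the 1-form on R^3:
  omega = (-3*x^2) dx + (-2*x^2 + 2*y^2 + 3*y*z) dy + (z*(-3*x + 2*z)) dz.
d(omega) = (-4*x) dx ∧ dy + (-3*z) dx ∧ dz + (-3*y) dy ∧ dz

For a 1-form omega = sum_i f_i dx_i, the exterior derivative is
  d(omega) = sum_{i < j} (∂f_j/∂x_i - ∂f_i/∂x_j) dx_i ∧ dx_j.
  coefficient of dx ∧ dy: ∂f_2/∂x - ∂f_1/∂y = ∂(-2*x^2 + 2*y^2 + 3*y*z)/∂x - ∂(-3*x^2)/∂y = -4*x
  coefficient of dx ∧ dz: ∂f_3/∂x - ∂f_1/∂z = ∂(z*(-3*x + 2*z))/∂x - ∂(-3*x^2)/∂z = -3*z
  coefficient of dy ∧ dz: ∂f_3/∂y - ∂f_2/∂z = ∂(z*(-3*x + 2*z))/∂y - ∂(-2*x^2 + 2*y^2 + 3*y*z)/∂z = -3*y
Assembling: d(omega) = (-4*x) dx ∧ dy + (-3*z) dx ∧ dz + (-3*y) dy ∧ dz.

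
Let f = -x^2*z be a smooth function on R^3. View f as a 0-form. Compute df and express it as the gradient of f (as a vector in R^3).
df = (-2*x*z) dx + (0) dy + (-x^2) dz; grad f = (-2*x*z, 0, -x^2)

For a 0-form f, d f = (∂f/∂x) dx + (∂f/∂y) dy + (∂f/∂z) dz. The components of the vector representation are exactly the entries of grad f in Cartesian coordinates:
  ∂f/∂x = -2*x*z
  ∂f/∂y = 0
  ∂f/∂z = -x^2.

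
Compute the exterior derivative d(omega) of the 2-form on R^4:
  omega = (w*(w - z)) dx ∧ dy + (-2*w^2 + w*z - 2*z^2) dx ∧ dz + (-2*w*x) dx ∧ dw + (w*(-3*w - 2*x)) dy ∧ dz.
d(omega) = (-3*w) dx ∧ dy ∧ dz + (2*w - z) dx ∧ dy ∧ dw + (-4*w + z) dx ∧ dz ∧ dw + (-6*w - 2*x) dy ∧ dz ∧ dw

For a 2-form omega = sum_{i<j} g_{ij} dx_i ∧ dx_j, the exterior derivative is
  d(omega) = sum_{i<j} d(g_{ij}) ∧ dx_i ∧ dx_j = sum_{i<j, k} (∂g_{ij}/∂x_k) dx_k ∧ dx_i ∧ dx_j.
Expand each term, using dx_k ∧ dx_i ∧ dx_j = sgn(permutation) dx_{(a)} ∧ dx_{(b)} ∧ dx_{(c)} with (a < b < c) sorted:
  d(w*(w - z)) includes (∂/∂z)(w*(w - z)) dz = (-w) dz, which multiplied by dx ∧ dy gives (-w) dx ∧ dy ∧ dz
  d(w*(w - z)) includes (∂/∂w)(w*(w - z)) dw = (2*w - z) dw, which multiplied by dx ∧ dy gives (2*w - z) dx ∧ dy ∧ dw
  d(-2*w^2 + w*z - 2*z^2) includes (∂/∂w)(-2*w^2 + w*z - 2*z^2) dw = (-4*w + z) dw, which multiplied by dx ∧ dz gives (-4*w + z) dx ∧ dz ∧ dw
  d(w*(-3*w - 2*x)) includes (∂/∂x)(w*(-3*w - 2*x)) dx = (-2*w) dx, which multiplied by dy ∧ dz gives (-2*w) dx ∧ dy ∧ dz
  d(w*(-3*w - 2*x)) includes (∂/∂w)(w*(-3*w - 2*x)) dw = (-6*w - 2*x) dw, which multiplied by dy ∧ dz gives (-6*w - 2*x) dy ∧ dz ∧ dw
Collecting like 3-forms: d(omega) = (-3*w) dx ∧ dy ∧ dz + (2*w - z) dx ∧ dy ∧ dw + (-4*w + z) dx ∧ dz ∧ dw + (-6*w - 2*x) dy ∧ dz ∧ dw.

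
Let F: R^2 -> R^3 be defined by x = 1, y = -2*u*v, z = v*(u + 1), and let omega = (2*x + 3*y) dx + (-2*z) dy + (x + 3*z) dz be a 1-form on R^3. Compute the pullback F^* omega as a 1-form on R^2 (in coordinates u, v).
F^* omega = (v*(7*u*v + 7*v + 1)) du + (7*u^2*v + 10*u*v + u + 3*v + 1) dv

Using F^*(f dg) = (f ∘ F) d(g ∘ F), substitute each coordinate x_i by F_i(u, v) in f_i, and replace dx_i by d F_i = (∂F_i/∂u) du + (∂F_i/∂v) dv.
  For the x component: f_1(F) = -6*u*v + 2; d F_1 = (0) du + (0) dv
  For the y component: f_2(F) = 2*v*(-u - 1); d F_2 = (-2*v) du + (-2*u) dv
  For the z component: f_3(F) = 3*u*v + 3*v + 1; d F_3 = (v) du + (u + 1) dv
Combining and collecting du, dv coefficients:
  coeff of du: v*(7*u*v + 7*v + 1)
  coeff of dv: 7*u^2*v + 10*u*v + u + 3*v + 1
F^* omega = (v*(7*u*v + 7*v + 1)) du + (7*u^2*v + 10*u*v + u + 3*v + 1) dv.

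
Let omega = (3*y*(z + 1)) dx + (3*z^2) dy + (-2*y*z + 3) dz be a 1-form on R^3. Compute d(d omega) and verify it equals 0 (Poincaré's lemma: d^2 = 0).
d(d omega) = 0

Step 1: d omega = sum_{i<j} (∂f_j/∂x_i - ∂f_i/∂x_j) dx_i ∧ dx_j:
  coeff of dx ∧ dy: -3*z - 3
  coeff of dx ∧ dz: -3*y
  coeff of dy ∧ dz: -8*z
Step 2: Apply d again to each 2-form coefficient. The only possible 3-form in R^3 is dx ∧ dy ∧ dz, with coefficient
  ∂(coeff of dy∧dz)/∂x - ∂(coeff of dx∧dz)/∂y + ∂(coeff of dx∧dy)/∂z
  = ∂/∂x (-8*z) - ∂/∂y (-3*y) + ∂/∂z (-3*z - 3).
Each of these terms simplifies to sums of mixed partials that cancel in pairs. The result is 0 (by equality of mixed partials for smooth functions — Schwarz / Clairaut).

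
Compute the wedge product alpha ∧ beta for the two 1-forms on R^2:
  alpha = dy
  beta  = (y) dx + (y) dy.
alpha ∧ beta = (-y) dx ∧ dy

Distribute the wedge, using dx_i ∧ dx_j = -dx_j ∧ dx_i and dx_i ∧ dx_i = 0. For each pair (i, j) with i < j, the coefficient of dx_i ∧ dx_j in alpha ∧ beta is (alpha_i * beta_j - alpha_j * beta_i). Collecting: alpha ∧ beta = (-y) dx ∧ dy.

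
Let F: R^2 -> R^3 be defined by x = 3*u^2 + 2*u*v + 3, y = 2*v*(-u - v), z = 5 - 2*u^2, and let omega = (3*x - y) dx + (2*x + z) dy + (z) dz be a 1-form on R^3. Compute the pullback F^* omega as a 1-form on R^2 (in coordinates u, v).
F^* omega = (62*u^3 + 58*u^2*v + 20*u*v^2 + 34*u + 4*v^3 - 4*v) du + (10*u^3 - 8*u^2*v - 12*u*v^2 - 4*u - 44*v) dv

Using F^*(f dg) = (f ∘ F) d(g ∘ F), substitute each coordinate x_i by F_i(u, v) in f_i, and replace dx_i by d F_i = (∂F_i/∂u) du + (∂F_i/∂v) dv.
  For the x component: f_1(F) = 9*u^2 + 8*u*v + 2*v^2 + 9; d F_1 = (6*u + 2*v) du + (2*u) dv
  For the y component: f_2(F) = 4*u^2 + 4*u*v + 11; d F_2 = (-2*v) du + (-2*u - 4*v) dv
  For the z component: f_3(F) = 5 - 2*u^2; d F_3 = (-4*u) du + (0) dv
Combining and collecting du, dv coefficients:
  coeff of du: 62*u^3 + 58*u^2*v + 20*u*v^2 + 34*u + 4*v^3 - 4*v
  coeff of dv: 10*u^3 - 8*u^2*v - 12*u*v^2 - 4*u - 44*v
F^* omega = (62*u^3 + 58*u^2*v + 20*u*v^2 + 34*u + 4*v^3 - 4*v) du + (10*u^3 - 8*u^2*v - 12*u*v^2 - 4*u - 44*v) dv.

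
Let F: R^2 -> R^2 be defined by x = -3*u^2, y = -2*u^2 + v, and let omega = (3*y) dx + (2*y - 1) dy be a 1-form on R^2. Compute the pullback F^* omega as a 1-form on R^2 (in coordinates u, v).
F^* omega = (2*u*(26*u^2 - 13*v + 2)) du + (-4*u^2 + 2*v - 1) dv

Using F^*(f dg) = (f ∘ F) d(g ∘ F), substitute each coordinate x_i by F_i(u, v) in f_i, and replace dx_i by d F_i = (∂F_i/∂u) du + (∂F_i/∂v) dv.
  For the x component: f_1(F) = -6*u^2 + 3*v; d F_1 = (-6*u) du + (0) dv
  For the y component: f_2(F) = -4*u^2 + 2*v - 1; d F_2 = (-4*u) du + (1) dv
Combining and collecting du, dv coefficients:
  coeff of du: 2*u*(26*u^2 - 13*v + 2)
  coeff of dv: -4*u^2 + 2*v - 1
F^* omega = (2*u*(26*u^2 - 13*v + 2)) du + (-4*u^2 + 2*v - 1) dv.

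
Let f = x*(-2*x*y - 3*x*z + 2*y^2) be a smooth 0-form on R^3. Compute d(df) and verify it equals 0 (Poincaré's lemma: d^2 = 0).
d(df) = 0

Step 1: df = sum_i (∂f/∂x_i) dx_i = (-4*x*y - 6*x*z + 2*y^2) dx + (2*x*(-x + 2*y)) dy + (-3*x^2) dz.
Step 2: Apply d again. Using the 1-form formula, the coefficient of dx ∧ dy in d(df) is ∂^2 f/∂x ∂y - ∂^2 f/∂y ∂x = (-4*x + 4*y) - (-4*x + 4*y) = 0 (equality of mixed partials for smooth f).
Similarly for dx ∧ dz and dy ∧ dz — all coefficients vanish. So d(df) = 0.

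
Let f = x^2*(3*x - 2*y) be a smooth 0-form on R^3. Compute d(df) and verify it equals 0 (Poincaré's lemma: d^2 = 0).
d(df) = 0

Step 1: df = sum_i (∂f/∂x_i) dx_i = (x*(9*x - 4*y)) dx + (-2*x^2) dy + (0) dz.
Step 2: Apply d again. Using the 1-form formula, the coefficient of dx ∧ dy in d(df) is ∂^2 f/∂x ∂y - ∂^2 f/∂y ∂x = (-4*x) - (-4*x) = 0 (equality of mixed partials for smooth f).
Similarly for dx ∧ dz and dy ∧ dz — all coefficients vanish. So d(df) = 0.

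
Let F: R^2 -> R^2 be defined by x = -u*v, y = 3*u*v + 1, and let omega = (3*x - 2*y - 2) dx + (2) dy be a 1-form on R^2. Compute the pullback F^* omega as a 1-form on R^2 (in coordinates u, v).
F^* omega = (v*(9*u*v + 10)) du + (u*(9*u*v + 10)) dv

Using F^*(f dg) = (f ∘ F) d(g ∘ F), substitute each coordinate x_i by F_i(u, v) in f_i, and replace dx_i by d F_i = (∂F_i/∂u) du + (∂F_i/∂v) dv.
  For the x component: f_1(F) = -9*u*v - 4; d F_1 = (-v) du + (-u) dv
  For the y component: f_2(F) = 2; d F_2 = (3*v) du + (3*u) dv
Combining and collecting du, dv coefficients:
  coeff of du: v*(9*u*v + 10)
  coeff of dv: u*(9*u*v + 10)
F^* omega = (v*(9*u*v + 10)) du + (u*(9*u*v + 10)) dv.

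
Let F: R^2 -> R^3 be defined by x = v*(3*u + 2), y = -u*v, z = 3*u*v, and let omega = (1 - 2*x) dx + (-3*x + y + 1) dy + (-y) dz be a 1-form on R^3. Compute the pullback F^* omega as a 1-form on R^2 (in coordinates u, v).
F^* omega = (v*(-5*u*v - 6*v + 2)) du + (-5*u^2*v - 18*u*v + 2*u - 8*v + 2) dv

Using F^*(f dg) = (f ∘ F) d(g ∘ F), substitute each coordinate x_i by F_i(u, v) in f_i, and replace dx_i by d F_i = (∂F_i/∂u) du + (∂F_i/∂v) dv.
  For the x component: f_1(F) = -6*u*v - 4*v + 1; d F_1 = (3*v) du + (3*u + 2) dv
  For the y component: f_2(F) = -10*u*v - 6*v + 1; d F_2 = (-v) du + (-u) dv
  For the z component: f_3(F) = u*v; d F_3 = (3*v) du + (3*u) dv
Combining and collecting du, dv coefficients:
  coeff of du: v*(-5*u*v - 6*v + 2)
  coeff of dv: -5*u^2*v - 18*u*v + 2*u - 8*v + 2
F^* omega = (v*(-5*u*v - 6*v + 2)) du + (-5*u^2*v - 18*u*v + 2*u - 8*v + 2) dv.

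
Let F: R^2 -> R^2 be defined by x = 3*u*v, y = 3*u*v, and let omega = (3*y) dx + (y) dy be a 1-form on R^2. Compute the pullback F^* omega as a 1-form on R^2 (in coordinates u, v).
F^* omega = (36*u*v^2) du + (36*u^2*v) dv

Using F^*(f dg) = (f ∘ F) d(g ∘ F), substitute each coordinate x_i by F_i(u, v) in f_i, and replace dx_i by d F_i = (∂F_i/∂u) du + (∂F_i/∂v) dv.
  For the x component: f_1(F) = 9*u*v; d F_1 = (3*v) du + (3*u) dv
  For the y component: f_2(F) = 3*u*v; d F_2 = (3*v) du + (3*u) dv
Combining and collecting du, dv coefficients:
  coeff of du: 36*u*v^2
  coeff of dv: 36*u^2*v
F^* omega = (36*u*v^2) du + (36*u^2*v) dv.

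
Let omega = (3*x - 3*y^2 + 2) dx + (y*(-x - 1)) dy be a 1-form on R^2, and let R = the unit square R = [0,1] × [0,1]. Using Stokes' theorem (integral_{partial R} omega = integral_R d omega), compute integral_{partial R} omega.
integral_(partial R) omega = 5/2

Stokes: integral_partial_R omega = integral_R d omega with d omega = (∂Q/∂x - ∂P/∂y) dx ∧ dy.
  ∂Q/∂x = -y
  ∂P/∂y = -6*y
  integrand = ∂Q/∂x - ∂P/∂y = 5*y.
Integrating over R: integral_0^1 integral_0^1 (5*y) dx dy = 5/2.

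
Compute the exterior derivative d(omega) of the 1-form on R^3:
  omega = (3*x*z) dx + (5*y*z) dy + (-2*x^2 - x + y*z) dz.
d(omega) = (-7*x - 1) dx ∧ dz + (-5*y + z) dy ∧ dz

For a 1-form omega = sum_i f_i dx_i, the exterior derivative is
  d(omega) = sum_{i < j} (∂f_j/∂x_i - ∂f_i/∂x_j) dx_i ∧ dx_j.
  coefficient of dx ∧ dz: ∂f_3/∂x - ∂f_1/∂z = ∂(-2*x^2 - x + y*z)/∂x - ∂(3*x*z)/∂z = -7*x - 1
  coefficient of dy ∧ dz: ∂f_3/∂y - ∂f_2/∂z = ∂(-2*x^2 - x + y*z)/∂y - ∂(5*y*z)/∂z = -5*y + z
Assembling: d(omega) = (-7*x - 1) dx ∧ dz + (-5*y + z) dy ∧ dz.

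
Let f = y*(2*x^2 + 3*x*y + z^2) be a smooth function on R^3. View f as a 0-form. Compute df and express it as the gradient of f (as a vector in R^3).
df = (y*(4*x + 3*y)) dx + (2*x^2 + 6*x*y + z^2) dy + (2*y*z) dz; grad f = (y*(4*x + 3*y), 2*x^2 + 6*x*y + z^2, 2*y*z)

For a 0-form f, d f = (∂f/∂x) dx + (∂f/∂y) dy + (∂f/∂z) dz. The components of the vector representation are exactly the entries of grad f in Cartesian coordinates:
  ∂f/∂x = y*(4*x + 3*y)
  ∂f/∂y = 2*x^2 + 6*x*y + z^2
  ∂f/∂z = 2*y*z.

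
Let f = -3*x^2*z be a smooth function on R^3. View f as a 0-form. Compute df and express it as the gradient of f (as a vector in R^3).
df = (-6*x*z) dx + (0) dy + (-3*x^2) dz; grad f = (-6*x*z, 0, -3*x^2)

For a 0-form f, d f = (∂f/∂x) dx + (∂f/∂y) dy + (∂f/∂z) dz. The components of the vector representation are exactly the entries of grad f in Cartesian coordinates:
  ∂f/∂x = -6*x*z
  ∂f/∂y = 0
  ∂f/∂z = -3*x^2.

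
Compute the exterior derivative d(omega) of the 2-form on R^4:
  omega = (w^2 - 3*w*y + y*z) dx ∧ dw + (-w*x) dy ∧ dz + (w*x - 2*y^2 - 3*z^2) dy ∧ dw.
d(omega) = (4*w - z) dx ∧ dy ∧ dw + (-y) dx ∧ dz ∧ dw + (-w) dx ∧ dy ∧ dz + (-x + 6*z) dy ∧ dz ∧ dw

For a 2-form omega = sum_{i<j} g_{ij} dx_i ∧ dx_j, the exterior derivative is
  d(omega) = sum_{i<j} d(g_{ij}) ∧ dx_i ∧ dx_j = sum_{i<j, k} (∂g_{ij}/∂x_k) dx_k ∧ dx_i ∧ dx_j.
Expand each term, using dx_k ∧ dx_i ∧ dx_j = sgn(permutation) dx_{(a)} ∧ dx_{(b)} ∧ dx_{(c)} with (a < b < c) sorted:
  d(w^2 - 3*w*y + y*z) includes (∂/∂y)(w^2 - 3*w*y + y*z) dy = (-3*w + z) dy, which multiplied by dx ∧ dw gives (3*w - z) dx ∧ dy ∧ dw
  d(w^2 - 3*w*y + y*z) includes (∂/∂z)(w^2 - 3*w*y + y*z) dz = (y) dz, which multiplied by dx ∧ dw gives (-y) dx ∧ dz ∧ dw
  d(-w*x) includes (∂/∂x)(-w*x) dx = (-w) dx, which multiplied by dy ∧ dz gives (-w) dx ∧ dy ∧ dz
  d(-w*x) includes (∂/∂w)(-w*x) dw = (-x) dw, which multiplied by dy ∧ dz gives (-x) dy ∧ dz ∧ dw
  d(w*x - 2*y^2 - 3*z^2) includes (∂/∂x)(w*x - 2*y^2 - 3*z^2) dx = (w) dx, which multiplied by dy ∧ dw gives (w) dx ∧ dy ∧ dw
  d(w*x - 2*y^2 - 3*z^2) includes (∂/∂z)(w*x - 2*y^2 - 3*z^2) dz = (-6*z) dz, which multiplied by dy ∧ dw gives (6*z) dy ∧ dz ∧ dw
Collecting like 3-forms: d(omega) = (4*w - z) dx ∧ dy ∧ dw + (-y) dx ∧ dz ∧ dw + (-w) dx ∧ dy ∧ dz + (-x + 6*z) dy ∧ dz ∧ dw.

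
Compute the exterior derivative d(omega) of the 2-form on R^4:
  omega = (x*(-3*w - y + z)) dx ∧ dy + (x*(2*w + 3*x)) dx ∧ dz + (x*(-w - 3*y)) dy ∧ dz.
d(omega) = (-w + x - 3*y) dx ∧ dy ∧ dz + (-3*x) dx ∧ dy ∧ dw + (2*x) dx ∧ dz ∧ dw + (-x) dy ∧ dz ∧ dw

For a 2-form omega = sum_{i<j} g_{ij} dx_i ∧ dx_j, the exterior derivative is
  d(omega) = sum_{i<j} d(g_{ij}) ∧ dx_i ∧ dx_j = sum_{i<j, k} (∂g_{ij}/∂x_k) dx_k ∧ dx_i ∧ dx_j.
Expand each term, using dx_k ∧ dx_i ∧ dx_j = sgn(permutation) dx_{(a)} ∧ dx_{(b)} ∧ dx_{(c)} with (a < b < c) sorted:
  d(x*(-3*w - y + z)) includes (∂/∂z)(x*(-3*w - y + z)) dz = (x) dz, which multiplied by dx ∧ dy gives (x) dx ∧ dy ∧ dz
  d(x*(-3*w - y + z)) includes (∂/∂w)(x*(-3*w - y + z)) dw = (-3*x) dw, which multiplied by dx ∧ dy gives (-3*x) dx ∧ dy ∧ dw
  d(x*(2*w + 3*x)) includes (∂/∂w)(x*(2*w + 3*x)) dw = (2*x) dw, which multiplied by dx ∧ dz gives (2*x) dx ∧ dz ∧ dw
  d(x*(-w - 3*y)) includes (∂/∂x)(x*(-w - 3*y)) dx = (-w - 3*y) dx, which multiplied by dy ∧ dz gives (-w - 3*y) dx ∧ dy ∧ dz
  d(x*(-w - 3*y)) includes (∂/∂w)(x*(-w - 3*y)) dw = (-x) dw, which multiplied by dy ∧ dz gives (-x) dy ∧ dz ∧ dw
Collecting like 3-forms: d(omega) = (-w + x - 3*y) dx ∧ dy ∧ dz + (-3*x) dx ∧ dy ∧ dw + (2*x) dx ∧ dz ∧ dw + (-x) dy ∧ dz ∧ dw.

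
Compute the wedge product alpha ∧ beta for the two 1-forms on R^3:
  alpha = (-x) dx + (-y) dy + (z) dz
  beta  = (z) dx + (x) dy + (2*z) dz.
alpha ∧ beta = (-x^2 + y*z) dx ∧ dy + (-z*(2*x + z)) dx ∧ dz + (-z*(x + 2*y)) dy ∧ dz

Distribute the wedge, using dx_i ∧ dx_j = -dx_j ∧ dx_i and dx_i ∧ dx_i = 0. For each pair (i, j) with i < j, the coefficient of dx_i ∧ dx_j in alpha ∧ beta is (alpha_i * beta_j - alpha_j * beta_i). Collecting: alpha ∧ beta = (-x^2 + y*z) dx ∧ dy + (-z*(2*x + z)) dx ∧ dz + (-z*(x + 2*y)) dy ∧ dz.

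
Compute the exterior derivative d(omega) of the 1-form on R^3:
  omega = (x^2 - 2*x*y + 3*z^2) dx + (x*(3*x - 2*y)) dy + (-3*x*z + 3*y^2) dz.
d(omega) = (8*x - 2*y) dx ∧ dy + (-9*z) dx ∧ dz + (6*y) dy ∧ dz

For a 1-form omega = sum_i f_i dx_i, the exterior derivative is
  d(omega) = sum_{i < j} (∂f_j/∂x_i - ∂f_i/∂x_j) dx_i ∧ dx_j.
  coefficient of dx ∧ dy: ∂f_2/∂x - ∂f_1/∂y = ∂(x*(3*x - 2*y))/∂x - ∂(x^2 - 2*x*y + 3*z^2)/∂y = 8*x - 2*y
  coefficient of dx ∧ dz: ∂f_3/∂x - ∂f_1/∂z = ∂(-3*x*z + 3*y^2)/∂x - ∂(x^2 - 2*x*y + 3*z^2)/∂z = -9*z
  coefficient of dy ∧ dz: ∂f_3/∂y - ∂f_2/∂z = ∂(-3*x*z + 3*y^2)/∂y - ∂(x*(3*x - 2*y))/∂z = 6*y
Assembling: d(omega) = (8*x - 2*y) dx ∧ dy + (-9*z) dx ∧ dz + (6*y) dy ∧ dz.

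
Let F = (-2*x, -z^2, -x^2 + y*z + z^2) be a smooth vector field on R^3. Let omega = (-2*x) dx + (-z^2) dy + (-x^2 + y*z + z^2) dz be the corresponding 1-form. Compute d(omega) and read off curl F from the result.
d(omega) = (3*z) dy ∧ dz + (2*x) dz ∧ dx + (0) dx ∧ dy; curl F = (3*z, 2*x, 0)

d omega = sum_{i<j} (∂f_j/∂x_i - ∂f_i/∂x_j) dx_i ∧ dx_j. Under the identification (dy ∧ dz, dz ∧ dx, dx ∧ dy) ↔ (e_x, e_y, e_z), the coefficients are exactly the components of curl F. Compute:
  ∂R/∂y - ∂Q/∂z = (z) - (-2*z) = 3*z
  ∂P/∂z - ∂R/∂x = (0) - (-2*x) = 2*x
  ∂Q/∂x - ∂P/∂y = (0) - (0) = 0.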